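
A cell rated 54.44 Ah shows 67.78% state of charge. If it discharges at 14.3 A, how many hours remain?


Step 1: remaining = SOC/100 * C_total = 67.78/100 * 54.44 = 36.899 Ah
Step 2: t = remaining / I = 36.899 / 14.3 = 2.580 hr

2.580 hr


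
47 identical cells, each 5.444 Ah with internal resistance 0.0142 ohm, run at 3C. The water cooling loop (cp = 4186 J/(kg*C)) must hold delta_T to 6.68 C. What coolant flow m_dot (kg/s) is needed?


Step 1: I = 3 * 5.444 = 16.332 A
Step 2: Q_cell = I^2 * R = 16.332^2 * 0.0142 = 3.7876 W
Step 3: Q_total = 47 * 3.7876 = 178.02 W
Step 4: m_dot = Q_total / (cp * dT) = 178.02 / (4186 * 6.68) = 0.006366 kg/s

0.006366 kg/s


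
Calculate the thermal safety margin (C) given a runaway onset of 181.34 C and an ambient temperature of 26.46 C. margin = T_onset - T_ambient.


Safety margin = 181.34 C - 26.46 C = 154.88 C

154.88 C


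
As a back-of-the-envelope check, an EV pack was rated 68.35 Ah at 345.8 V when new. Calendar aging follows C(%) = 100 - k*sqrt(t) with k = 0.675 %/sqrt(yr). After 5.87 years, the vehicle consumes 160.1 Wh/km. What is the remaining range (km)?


Step 1: capacity retention = 100 - 0.675 * sqrt(5.87) = 100 - 0.675 * 2.4228 = 98.365%
Step 2: C_now = 68.35 * 98.365/100 = 67.232 Ah
Step 3: E_pack = V * C_now = 345.8 * 67.232 = 23249 Wh
Step 4: range = E_pack / consumption = 23249 / 160.1 = 145.2 km

145.2 km


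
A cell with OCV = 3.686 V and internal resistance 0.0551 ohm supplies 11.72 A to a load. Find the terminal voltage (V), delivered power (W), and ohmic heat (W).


Step 1: V_terminal = OCV - I*R = 3.686 - 11.72 * 0.0551 = 3.0402 V
Step 2: P_out = V_terminal * I = 3.0402 * 11.72 = 35.63 W
Step 3: Q = I^2 * R = 11.72^2 * 0.0551 = 7.568 W

V=3.0402 V, P=35.63 W, Q=7.568 W


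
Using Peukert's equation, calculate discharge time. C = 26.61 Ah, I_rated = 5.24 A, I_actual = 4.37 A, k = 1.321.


Step 1: t_rated = C / I_rated = 26.61 / 5.24 = 5.0782 hr
Step 2: ratio = 5.24 / 4.37 = 1.1991
Step 3: ratio^k = 1.1991^1.321 = 1.2711
Step 4: t = t_rated * ratio^k = 5.0782 * 1.2711 = 6.455 hr

6.455 hr


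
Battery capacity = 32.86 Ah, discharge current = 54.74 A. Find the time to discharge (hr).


Runtime = 32.86 Ah / 54.74 A = 0.6003 hr

0.6003 hr


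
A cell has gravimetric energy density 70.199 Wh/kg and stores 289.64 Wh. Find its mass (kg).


m = E / ED = 289.64 / 70.199 = 4.126 kg

4.126 kg


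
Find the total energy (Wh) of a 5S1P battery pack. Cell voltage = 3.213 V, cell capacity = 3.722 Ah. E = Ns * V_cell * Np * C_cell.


E = Ns * Vcell * Np * Ccell = 5 * 3.213 * 1 * 3.722 = 59.79 Wh

59.79 Wh


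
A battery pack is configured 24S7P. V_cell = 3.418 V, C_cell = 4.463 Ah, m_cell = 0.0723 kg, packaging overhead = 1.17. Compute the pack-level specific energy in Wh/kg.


Step 1: V_pack = 24 * 3.418 = 82.032 V
Step 2: C_pack = 7 * 4.463 = 31.241 Ah
Step 3: E_pack = V_pack * C_pack = 82.032 * 31.241 = 2562.8 Wh
Step 4: m_pack = 24 * 7 * 0.0723 * 1.17 = 14.211 kg
Step 5: ED = E_pack / m_pack = 2562.8 / 14.211 = 180.3 Wh/kg

180.3 Wh/kg


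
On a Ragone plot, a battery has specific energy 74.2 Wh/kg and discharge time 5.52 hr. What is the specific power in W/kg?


P_specific = E / t = 74.2 / 5.52 = 13.44 W/kg

13.44 W/kg


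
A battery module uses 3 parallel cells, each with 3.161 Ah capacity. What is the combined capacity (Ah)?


Parallel capacities add: 3 * 3.161 Ah = 9.483 Ah

9.483 Ah


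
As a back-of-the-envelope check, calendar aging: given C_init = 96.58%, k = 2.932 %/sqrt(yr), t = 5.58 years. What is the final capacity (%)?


Step 1: sqrt(5.58 yr) = 2.3622
Step 2: drop = 2.932 * 2.3622 = 6.926
Step 3: C_final = 96.58 - 6.926 = 89.65%

89.65%


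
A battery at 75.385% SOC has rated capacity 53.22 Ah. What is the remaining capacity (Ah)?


remaining = SOC / 100 * total = 75.385 / 100 * 53.22 = 40.12 Ah

40.12 Ah


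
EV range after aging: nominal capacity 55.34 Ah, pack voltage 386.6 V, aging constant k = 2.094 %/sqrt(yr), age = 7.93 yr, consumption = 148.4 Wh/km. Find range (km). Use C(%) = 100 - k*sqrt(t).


Step 1: capacity retention = 100 - 2.094 * sqrt(7.93) = 100 - 2.094 * 2.816 = 94.103%
Step 2: C_now = 55.34 * 94.103/100 = 52.077 Ah
Step 3: E_pack = V * C_now = 386.6 * 52.077 = 20133 Wh
Step 4: range = E_pack / consumption = 20133 / 148.4 = 135.7 km

135.7 km


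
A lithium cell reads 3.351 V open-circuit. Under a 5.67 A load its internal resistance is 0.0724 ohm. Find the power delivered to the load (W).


Step 1: V_terminal = OCV - I*R = 3.351 - 5.67 * 0.0724 = 2.9405 V
Step 2: P_out = V_terminal * I = 2.9405 * 5.67 = 16.67 W

16.67 W


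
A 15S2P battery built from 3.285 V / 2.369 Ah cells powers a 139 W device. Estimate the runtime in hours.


Step 1: E_pack = Ns * V_cell * Np * C_cell = 15 * 3.285 * 2 * 2.369 = 233.46 Wh
Step 2: t = E_pack / P = 233.46 / 139 = 1.680 hr

1.680 hr


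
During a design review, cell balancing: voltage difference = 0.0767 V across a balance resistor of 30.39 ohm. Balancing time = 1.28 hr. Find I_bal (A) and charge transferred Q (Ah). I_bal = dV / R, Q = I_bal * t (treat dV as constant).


I_bal = dV / R = 0.0767 / 30.39 = 0.0025239 A
Q = I_bal * t = 0.0025239 * 1.28 = 0.003231 Ah

I=0.0025239 A, Q=0.003231 Ah


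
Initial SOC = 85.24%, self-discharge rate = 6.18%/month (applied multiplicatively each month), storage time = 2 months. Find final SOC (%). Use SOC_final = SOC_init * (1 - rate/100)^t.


Monthly retention factor = 1 - 6.18/100 = 0.9382
Over 2 months: factor^2 = 0.88022
SOC_final = 85.24 * 0.88022 = 75.03%

75.03%


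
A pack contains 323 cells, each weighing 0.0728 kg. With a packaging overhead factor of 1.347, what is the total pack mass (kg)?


m_pack = n * m_cell * overhead = 323 * 0.0728 * 1.347 = 31.67 kg

31.67 kg


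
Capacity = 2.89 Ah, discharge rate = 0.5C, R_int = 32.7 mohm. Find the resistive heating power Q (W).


Convert: R = 32.7 mohm = 0.0327 ohm
Step 1: I = C_rate * capacity = 0.5 * 2.89 = 1.445 A
Step 2: Q = I^2 * R = 1.445^2 * 0.0327 = 2.088 * 0.0327 = 0.06828 W

0.06828 W


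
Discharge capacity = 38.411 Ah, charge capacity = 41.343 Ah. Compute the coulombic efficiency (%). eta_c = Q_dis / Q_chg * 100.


Coulombic efficiency = 38.411/41.343 * 100% = 92.91%

92.91%


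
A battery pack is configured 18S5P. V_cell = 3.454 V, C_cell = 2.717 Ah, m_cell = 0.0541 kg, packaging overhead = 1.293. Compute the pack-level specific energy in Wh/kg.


Step 1: V_pack = 18 * 3.454 = 62.172 V
Step 2: C_pack = 5 * 2.717 = 13.585 Ah
Step 3: E_pack = V_pack * C_pack = 62.172 * 13.585 = 844.61 Wh
Step 4: m_pack = 18 * 5 * 0.0541 * 1.293 = 6.2956 kg
Step 5: ED = E_pack / m_pack = 844.61 / 6.2956 = 134.2 Wh/kg

134.2 Wh/kg


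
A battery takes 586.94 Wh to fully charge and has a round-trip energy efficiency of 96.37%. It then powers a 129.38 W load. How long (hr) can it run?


Step 1: E_discharge = eta/100 * E_charge = 96.37/100 * 586.94 = 565.63 Wh
Step 2: t = E_discharge / P = 565.63 / 129.38 = 4.372 hr

4.372 hr


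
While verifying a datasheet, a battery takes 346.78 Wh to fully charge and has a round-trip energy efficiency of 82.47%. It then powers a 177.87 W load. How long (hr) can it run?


Step 1: E_discharge = eta/100 * E_charge = 82.47/100 * 346.78 = 285.99 Wh
Step 2: t = E_discharge / P = 285.99 / 177.87 = 1.608 hr

1.608 hr


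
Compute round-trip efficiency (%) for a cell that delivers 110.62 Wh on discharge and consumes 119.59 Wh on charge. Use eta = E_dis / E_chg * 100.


Round-trip efficiency = 110.62/119.59 * 100% = 92.50%

92.50%


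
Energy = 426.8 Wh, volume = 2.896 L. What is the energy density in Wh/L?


Volumetric ED = 426.8 Wh / 2.896 L = 147.4 Wh/L

147.4 Wh/L


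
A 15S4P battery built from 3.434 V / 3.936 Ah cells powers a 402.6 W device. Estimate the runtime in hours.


Step 1: E_pack = Ns * V_cell * Np * C_cell = 15 * 3.434 * 4 * 3.936 = 810.97 Wh
Step 2: t = E_pack / P = 810.97 / 402.6 = 2.014 hr

2.014 hr


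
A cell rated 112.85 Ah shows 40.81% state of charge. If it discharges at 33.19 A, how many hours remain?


Step 1: remaining = SOC/100 * C_total = 40.81/100 * 112.85 = 46.054 Ah
Step 2: t = remaining / I = 46.054 / 33.19 = 1.388 hr

1.388 hr


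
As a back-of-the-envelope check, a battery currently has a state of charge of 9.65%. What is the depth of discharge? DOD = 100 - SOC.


Complement of SOC: DOD = 100% - 9.65% = 90.35%

90.35%


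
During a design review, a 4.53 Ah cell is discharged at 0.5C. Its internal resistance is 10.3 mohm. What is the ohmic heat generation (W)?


Convert: R = 10.3 mohm = 0.0103 ohm
Step 1: I = C_rate * capacity = 0.5 * 4.53 = 2.265 A
Step 2: Q = I^2 * R = 2.265^2 * 0.0103 = 5.1302 * 0.0103 = 0.05284 W

0.05284 W


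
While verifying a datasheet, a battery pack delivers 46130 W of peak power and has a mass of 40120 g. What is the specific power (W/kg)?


Convert: m = 40120 g = 40.12 kg
SP = P / m = 46130 / 40.12 = 1150 W/kg

1150 W/kg


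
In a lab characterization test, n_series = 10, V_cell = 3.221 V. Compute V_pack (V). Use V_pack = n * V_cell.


V_pack = n * V_cell = 10 * 3.221 = 32.21 V

32.21 V


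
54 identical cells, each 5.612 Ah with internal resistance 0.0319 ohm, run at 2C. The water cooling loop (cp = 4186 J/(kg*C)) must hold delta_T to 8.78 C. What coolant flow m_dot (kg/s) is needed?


Step 1: I = 2 * 5.612 = 11.224 A
Step 2: Q_cell = I^2 * R = 11.224^2 * 0.0319 = 4.0187 W
Step 3: Q_total = 54 * 4.0187 = 217.01 W
Step 4: m_dot = Q_total / (cp * dT) = 217.01 / (4186 * 8.78) = 0.005905 kg/s

0.005905 kg/s


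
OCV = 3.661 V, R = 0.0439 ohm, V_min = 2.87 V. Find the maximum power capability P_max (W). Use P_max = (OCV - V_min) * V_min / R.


dV = OCV - V_min = 0.791 V (so I_max = dV / R)
P_max = dV * V_min / R = 0.791 * 2.87 / 0.0439 = 51.71 W

51.71 W


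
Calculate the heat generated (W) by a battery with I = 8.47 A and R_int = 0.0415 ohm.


Q = I^2 * R = 8.47^2 * 0.0415 = 2.977 W

2.977 W


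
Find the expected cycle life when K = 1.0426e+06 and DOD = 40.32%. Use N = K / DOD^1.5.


Step 1: DOD^1.5 = 40.32^1.5 = 256.02
Step 2: N = 1.0426e+06 / 256.02 = 4072 cycles

4072 cycles


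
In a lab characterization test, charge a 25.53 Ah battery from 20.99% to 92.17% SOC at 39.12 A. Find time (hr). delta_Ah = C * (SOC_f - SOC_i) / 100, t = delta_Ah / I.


Step 1: dSOC = 92.17% - 20.99% = 71.18%
Step 2: delta_Ah = 25.53 * 71.18 / 100 = 18.172 Ah
Step 3: t = 18.172 / 39.12 = 0.4645 hr

0.4645 hr


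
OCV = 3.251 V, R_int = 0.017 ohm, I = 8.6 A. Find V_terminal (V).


V = OCV - I*R = 3.251 - 8.6 * 0.017 = 3.105 V

3.105 V


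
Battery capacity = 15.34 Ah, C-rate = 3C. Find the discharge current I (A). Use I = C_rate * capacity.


I = C_rate * capacity = 3 * 15.34 = 46.02 A

46.02 A


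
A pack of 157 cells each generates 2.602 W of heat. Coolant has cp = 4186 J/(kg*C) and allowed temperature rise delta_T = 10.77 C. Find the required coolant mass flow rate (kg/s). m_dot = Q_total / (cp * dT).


Step 1: Total heat Q = 157 * 2.602 W = 408.51 W
Step 2: denom = cp * dT = 4186 * 10.77 = 45083
Step 3: m_dot = 408.51 / 45083 = 0.009061 kg/s

0.009061 kg/s


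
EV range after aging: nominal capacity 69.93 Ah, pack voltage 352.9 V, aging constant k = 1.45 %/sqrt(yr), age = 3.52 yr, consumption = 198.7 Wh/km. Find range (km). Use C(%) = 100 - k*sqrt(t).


Step 1: capacity retention = 100 - 1.45 * sqrt(3.52) = 100 - 1.45 * 1.8762 = 97.28%
Step 2: C_now = 69.93 * 97.28/100 = 68.028 Ah
Step 3: E_pack = V * C_now = 352.9 * 68.028 = 24007 Wh
Step 4: range = E_pack / consumption = 24007 / 198.7 = 120.8 km

120.8 km


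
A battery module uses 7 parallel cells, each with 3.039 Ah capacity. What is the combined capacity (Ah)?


Parallel capacities add: 7 * 3.039 Ah = 21.273 Ah

21.273 Ah


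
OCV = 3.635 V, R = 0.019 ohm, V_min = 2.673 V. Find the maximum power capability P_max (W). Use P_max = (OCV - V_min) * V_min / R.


dV = OCV - V_min = 0.962 V (so I_max = dV / R)
P_max = dV * V_min / R = 0.962 * 2.673 / 0.019 = 135.3 W

135.3 W


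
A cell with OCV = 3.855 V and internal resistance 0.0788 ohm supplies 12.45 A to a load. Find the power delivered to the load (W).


Step 1: V_terminal = OCV - I*R = 3.855 - 12.45 * 0.0788 = 2.8739 V
Step 2: P_out = V_terminal * I = 2.8739 * 12.45 = 35.78 W

35.78 W


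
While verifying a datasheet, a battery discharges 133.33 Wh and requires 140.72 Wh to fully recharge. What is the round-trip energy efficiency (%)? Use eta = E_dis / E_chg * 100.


Round-trip efficiency = 133.33/140.72 * 100% = 94.75%

94.75%


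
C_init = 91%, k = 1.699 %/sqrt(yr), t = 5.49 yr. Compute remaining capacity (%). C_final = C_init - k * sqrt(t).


Step 1: sqrt(5.49 yr) = 2.3431
Step 2: drop = 1.699 * 2.3431 = 3.9809
Step 3: C_final = 91 - 3.9809 = 87.02%

87.02%


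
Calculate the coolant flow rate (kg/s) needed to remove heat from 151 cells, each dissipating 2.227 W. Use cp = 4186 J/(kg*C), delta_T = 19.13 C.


Q_total = 151 * 2.227 = 336.28 W
m_dot = Q_total / (cp * dT) = 336.28 / (4186 * 19.13) = 0.004199 kg/s

0.004199 kg/s


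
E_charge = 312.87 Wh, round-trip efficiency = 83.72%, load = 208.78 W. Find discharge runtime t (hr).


Step 1: E_discharge = eta/100 * E_charge = 83.72/100 * 312.87 = 261.93 Wh
Step 2: t = E_discharge / P = 261.93 / 208.78 = 1.255 hr

1.255 hr


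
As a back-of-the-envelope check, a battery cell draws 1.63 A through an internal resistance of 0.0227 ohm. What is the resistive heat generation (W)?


I^2 = 2.6569
Q = 2.6569 * 0.0227 = 0.06031 W

0.06031 W


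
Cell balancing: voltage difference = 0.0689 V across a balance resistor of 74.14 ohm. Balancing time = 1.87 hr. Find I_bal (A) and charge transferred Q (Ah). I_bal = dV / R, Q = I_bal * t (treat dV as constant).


I_bal = dV / R = 0.0689 / 74.14 = 9.2932e-04 A
Q = I_bal * t = 9.2932e-04 * 1.87 = 0.001738 Ah

I=9.2932e-04 A, Q=0.001738 Ah


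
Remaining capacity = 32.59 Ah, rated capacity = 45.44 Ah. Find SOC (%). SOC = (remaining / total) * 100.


SOC = (remaining / total) * 100 = (32.59 / 45.44) * 100 = 71.72%

71.72%


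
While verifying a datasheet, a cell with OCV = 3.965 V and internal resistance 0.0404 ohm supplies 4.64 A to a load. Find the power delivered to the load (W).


Step 1: V_terminal = OCV - I*R = 3.965 - 4.64 * 0.0404 = 3.7775 V
Step 2: P_out = V_terminal * I = 3.7775 * 4.64 = 17.53 W

17.53 W


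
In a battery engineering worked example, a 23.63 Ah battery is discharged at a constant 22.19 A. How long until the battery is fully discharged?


Runtime = 23.63 Ah / 22.19 A = 1.065 hr

1.065 hr


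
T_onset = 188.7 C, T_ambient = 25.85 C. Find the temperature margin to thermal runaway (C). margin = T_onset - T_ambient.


margin = T_onset - T_ambient = 188.7 - 25.85 = 162.85 C

162.85 C


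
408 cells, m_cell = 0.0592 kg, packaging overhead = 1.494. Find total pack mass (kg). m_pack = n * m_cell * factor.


m_pack = n * m_cell * overhead = 408 * 0.0592 * 1.494 = 36.09 kg

36.09 kg


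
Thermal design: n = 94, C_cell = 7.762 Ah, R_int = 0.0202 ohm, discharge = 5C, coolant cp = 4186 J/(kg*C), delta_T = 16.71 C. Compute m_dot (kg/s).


Step 1: I = 5 * 7.762 = 38.81 A
Step 2: Q_cell = I^2 * R = 38.81^2 * 0.0202 = 30.426 W
Step 3: Q_total = 94 * 30.426 = 2860 W
Step 4: m_dot = Q_total / (cp * dT) = 2860 / (4186 * 16.71) = 0.04089 kg/s

0.04089 kg/s


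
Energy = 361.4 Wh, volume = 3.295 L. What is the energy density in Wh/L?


Volumetric ED = 361.4 Wh / 3.295 L = 109.7 Wh/L

109.7 Wh/L


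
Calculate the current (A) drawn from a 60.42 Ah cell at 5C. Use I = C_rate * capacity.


At 5C: I = 5 * 60.42 Ah = 302.1 A

302.1 A


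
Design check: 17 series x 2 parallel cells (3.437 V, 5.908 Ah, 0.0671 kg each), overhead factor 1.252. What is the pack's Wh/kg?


Step 1: V_pack = 17 * 3.437 = 58.429 V
Step 2: C_pack = 2 * 5.908 = 11.816 Ah
Step 3: E_pack = V_pack * C_pack = 58.429 * 11.816 = 690.4 Wh
Step 4: m_pack = 17 * 2 * 0.0671 * 1.252 = 2.8563 kg
Step 5: ED = E_pack / m_pack = 690.4 / 2.8563 = 241.7 Wh/kg

241.7 Wh/kg


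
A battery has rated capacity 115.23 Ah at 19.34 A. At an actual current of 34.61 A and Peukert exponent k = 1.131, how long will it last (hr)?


Step 1: t_rated = C / I_rated = 115.23 / 19.34 = 5.9581 hr
Step 2: ratio = 19.34 / 34.61 = 0.5588
Step 3: ratio^k = 0.5588^1.131 = 0.51778
Step 4: t = t_rated * ratio^k = 5.9581 * 0.51778 = 3.085 hr

3.085 hr


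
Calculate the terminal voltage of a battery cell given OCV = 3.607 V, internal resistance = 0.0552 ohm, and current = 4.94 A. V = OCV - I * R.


IR drop = 4.94 * 0.0552 = 0.27269 V
V = 3.607 - 0.27269 = 3.334 V

3.334 V


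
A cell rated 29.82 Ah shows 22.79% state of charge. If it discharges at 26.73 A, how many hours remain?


Step 1: remaining = SOC/100 * C_total = 22.79/100 * 29.82 = 6.796 Ah
Step 2: t = remaining / I = 6.796 / 26.73 = 0.2542 hr

0.2542 hr


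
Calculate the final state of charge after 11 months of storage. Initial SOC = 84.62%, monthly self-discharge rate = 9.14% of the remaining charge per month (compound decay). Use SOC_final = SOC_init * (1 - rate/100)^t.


decay = (1 - 9.14/100)^11 = 0.34842
SOC_final = 84.62 * 0.34842 = 29.48%

29.48%


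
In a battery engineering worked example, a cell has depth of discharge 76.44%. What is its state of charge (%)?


SOC = 100 - DOD = 100 - 76.44 = 23.56%

23.56%


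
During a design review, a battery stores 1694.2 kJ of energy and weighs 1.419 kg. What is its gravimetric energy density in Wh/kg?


Convert: E = 1694.2 kJ = 470.61 Wh
ED = E / m = 470.61 / 1.419 = 331.6 Wh/kg

331.6 Wh/kg


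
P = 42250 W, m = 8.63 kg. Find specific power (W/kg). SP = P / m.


SP = P / m = 42250 / 8.63 = 4896 W/kg

4896 W/kg


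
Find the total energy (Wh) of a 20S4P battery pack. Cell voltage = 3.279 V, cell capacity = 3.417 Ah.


V_pack = 20 * 3.279 = 65.58 V
C_pack = 4 * 3.417 = 13.668 Ah
E = V_pack * C_pack = 65.58 * 13.668 = 896.3 Wh

896.3 Wh


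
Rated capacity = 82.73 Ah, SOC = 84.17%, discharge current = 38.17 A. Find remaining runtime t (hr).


Step 1: remaining = SOC/100 * C_total = 84.17/100 * 82.73 = 69.634 Ah
Step 2: t = remaining / I = 69.634 / 38.17 = 1.824 hr

1.824 hr


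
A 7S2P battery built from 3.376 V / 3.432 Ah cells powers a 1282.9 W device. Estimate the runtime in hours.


Step 1: E_pack = Ns * V_cell * Np * C_cell = 7 * 3.376 * 2 * 3.432 = 162.21 Wh
Step 2: t = E_pack / P = 162.21 / 1282.9 = 0.1264 hr

0.1264 hr


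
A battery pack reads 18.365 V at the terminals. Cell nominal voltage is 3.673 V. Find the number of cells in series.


Rearranging: n = V_pack / V_cell = 18.365 / 3.673 = 5 cells

5


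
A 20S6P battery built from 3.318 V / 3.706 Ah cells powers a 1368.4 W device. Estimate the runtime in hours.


Step 1: E_pack = Ns * V_cell * Np * C_cell = 20 * 3.318 * 6 * 3.706 = 1475.6 Wh
Step 2: t = E_pack / P = 1475.6 / 1368.4 = 1.078 hr

1.078 hr


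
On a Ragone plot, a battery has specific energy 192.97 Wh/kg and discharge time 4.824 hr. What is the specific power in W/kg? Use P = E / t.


Specific power = 192.97 Wh/kg / 4.824 hr = 40.00 W/kg

40.00 W/kg


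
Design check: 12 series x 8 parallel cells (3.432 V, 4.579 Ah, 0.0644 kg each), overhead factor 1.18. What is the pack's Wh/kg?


Step 1: V_pack = 12 * 3.432 = 41.184 V
Step 2: C_pack = 8 * 4.579 = 36.632 Ah
Step 3: E_pack = V_pack * C_pack = 41.184 * 36.632 = 1508.7 Wh
Step 4: m_pack = 12 * 8 * 0.0644 * 1.18 = 7.2952 kg
Step 5: ED = E_pack / m_pack = 1508.7 / 7.2952 = 206.8 Wh/kg

206.8 Wh/kg


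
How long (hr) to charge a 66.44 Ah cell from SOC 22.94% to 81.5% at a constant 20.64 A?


Step 1: dSOC = 81.5% - 22.94% = 58.56%
Step 2: delta_Ah = 66.44 * 58.56 / 100 = 38.907 Ah
Step 3: t = 38.907 / 20.64 = 1.885 hr

1.885 hr


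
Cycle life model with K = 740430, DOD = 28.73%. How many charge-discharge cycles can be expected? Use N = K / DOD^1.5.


Step 1: DOD^1.5 = 28.73^1.5 = 153.99
Step 2: N = 740430 / 153.99 = 4808 cycles

4808 cycles


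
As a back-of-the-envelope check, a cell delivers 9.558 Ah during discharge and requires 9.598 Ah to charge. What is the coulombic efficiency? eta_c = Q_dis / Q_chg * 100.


eta_c = Q_dis / Q_chg * 100 = 9.558 / 9.598 * 100 = 99.58%

99.58%


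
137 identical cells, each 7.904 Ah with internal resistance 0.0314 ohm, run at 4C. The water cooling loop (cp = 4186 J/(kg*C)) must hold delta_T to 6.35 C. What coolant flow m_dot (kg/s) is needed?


Step 1: I = 4 * 7.904 = 31.616 A
Step 2: Q_cell = I^2 * R = 31.616^2 * 0.0314 = 31.387 W
Step 3: Q_total = 137 * 31.387 = 4300 W
Step 4: m_dot = Q_total / (cp * dT) = 4300 / (4186 * 6.35) = 0.1618 kg/s

0.1618 kg/s


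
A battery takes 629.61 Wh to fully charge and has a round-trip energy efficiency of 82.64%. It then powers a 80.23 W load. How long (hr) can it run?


Step 1: E_discharge = eta/100 * E_charge = 82.64/100 * 629.61 = 520.31 Wh
Step 2: t = E_discharge / P = 520.31 / 80.23 = 6.485 hr

6.485 hr


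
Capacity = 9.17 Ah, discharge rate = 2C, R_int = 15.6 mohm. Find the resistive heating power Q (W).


Convert: R = 15.6 mohm = 0.0156 ohm
Step 1: I = C_rate * capacity = 2 * 9.17 = 18.34 A
Step 2: Q = I^2 * R = 18.34^2 * 0.0156 = 336.36 * 0.0156 = 5.247 W

5.247 W


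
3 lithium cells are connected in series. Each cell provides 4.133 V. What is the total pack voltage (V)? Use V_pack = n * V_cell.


V_pack = n * V_cell = 3 * 4.133 = 12.399 V

12.399 V


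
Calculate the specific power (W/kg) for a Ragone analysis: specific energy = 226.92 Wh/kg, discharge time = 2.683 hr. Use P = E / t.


P_specific = E / t = 226.92 / 2.683 = 84.58 W/kg

84.58 W/kg


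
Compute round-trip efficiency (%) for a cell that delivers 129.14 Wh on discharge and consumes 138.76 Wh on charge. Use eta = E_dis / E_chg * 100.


eta_e = E_dis / E_chg * 100 = 129.14 / 138.76 * 100 = 93.07%

93.07%


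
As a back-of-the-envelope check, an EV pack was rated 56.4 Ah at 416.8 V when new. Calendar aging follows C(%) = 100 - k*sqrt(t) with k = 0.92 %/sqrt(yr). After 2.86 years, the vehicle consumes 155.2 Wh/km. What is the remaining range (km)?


Step 1: capacity retention = 100 - 0.92 * sqrt(2.86) = 100 - 0.92 * 1.6912 = 98.444%
Step 2: C_now = 56.4 * 98.444/100 = 55.522 Ah
Step 3: E_pack = V * C_now = 416.8 * 55.522 = 23142 Wh
Step 4: range = E_pack / consumption = 23142 / 155.2 = 149.1 km

149.1 km


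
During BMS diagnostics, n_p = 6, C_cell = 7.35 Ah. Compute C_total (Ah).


Parallel capacities add: 6 * 7.35 Ah = 44.1 Ah

44.1 Ah


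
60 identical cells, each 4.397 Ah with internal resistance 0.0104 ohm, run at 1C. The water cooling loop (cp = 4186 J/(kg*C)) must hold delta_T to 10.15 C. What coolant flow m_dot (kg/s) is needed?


Step 1: I = 1 * 4.397 = 4.397 A
Step 2: Q_cell = I^2 * R = 4.397^2 * 0.0104 = 0.20107 W
Step 3: Q_total = 60 * 0.20107 = 12.064 W
Step 4: m_dot = Q_total / (cp * dT) = 12.064 / (4186 * 10.15) = 2.839e-04 kg/s

2.839e-04 kg/s


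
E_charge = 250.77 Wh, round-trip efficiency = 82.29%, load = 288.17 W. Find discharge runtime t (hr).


Step 1: E_discharge = eta/100 * E_charge = 82.29/100 * 250.77 = 206.36 Wh
Step 2: t = E_discharge / P = 206.36 / 288.17 = 0.7161 hr

0.7161 hr


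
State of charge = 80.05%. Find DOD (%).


Complement of SOC: DOD = 100% - 80.05% = 19.95%

19.95%


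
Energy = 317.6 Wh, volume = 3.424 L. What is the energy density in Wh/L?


ED = E / V = 317.6 / 3.424 = 92.76 Wh/L

92.76 Wh/L


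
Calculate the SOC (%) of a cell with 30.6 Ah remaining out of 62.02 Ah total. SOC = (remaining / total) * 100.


SOC = (remaining / total) * 100 = (30.6 / 62.02) * 100 = 49.34%

49.34%


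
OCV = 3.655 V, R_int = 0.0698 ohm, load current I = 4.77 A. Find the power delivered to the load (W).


Step 1: V_terminal = OCV - I*R = 3.655 - 4.77 * 0.0698 = 3.3221 V
Step 2: P_out = V_terminal * I = 3.3221 * 4.77 = 15.85 W

15.85 W


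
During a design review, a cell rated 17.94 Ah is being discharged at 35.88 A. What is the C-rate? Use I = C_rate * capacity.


Rearranging: C_rate = 35.88 / 17.94 = 2C

2C


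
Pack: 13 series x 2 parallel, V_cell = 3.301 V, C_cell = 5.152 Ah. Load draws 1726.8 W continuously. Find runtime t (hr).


Step 1: E_pack = Ns * V_cell * Np * C_cell = 13 * 3.301 * 2 * 5.152 = 442.18 Wh
Step 2: t = E_pack / P = 442.18 / 1726.8 = 0.2561 hr

0.2561 hr


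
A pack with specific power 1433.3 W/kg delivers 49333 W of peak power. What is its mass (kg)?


m = P / SP = 49333 / 1433.3 = 34.42 kg

34.42 kg


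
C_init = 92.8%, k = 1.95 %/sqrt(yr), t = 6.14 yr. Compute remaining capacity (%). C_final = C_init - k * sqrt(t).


Step 1: sqrt(6.14 yr) = 2.4779
Step 2: drop = 1.95 * 2.4779 = 4.8319
Step 3: C_final = 92.8 - 4.8319 = 87.97%

87.97%


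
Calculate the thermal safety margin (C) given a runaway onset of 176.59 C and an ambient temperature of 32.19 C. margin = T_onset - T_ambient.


Safety margin = 176.59 C - 32.19 C = 144.4 C

144.4 C


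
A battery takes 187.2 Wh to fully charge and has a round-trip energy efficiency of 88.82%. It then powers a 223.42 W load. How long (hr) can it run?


Step 1: E_discharge = eta/100 * E_charge = 88.82/100 * 187.2 = 166.27 Wh
Step 2: t = E_discharge / P = 166.27 / 223.42 = 0.7442 hr

0.7442 hr


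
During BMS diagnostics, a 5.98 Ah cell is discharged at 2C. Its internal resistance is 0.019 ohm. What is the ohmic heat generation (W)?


Step 1: I = C_rate * capacity = 2 * 5.98 = 11.96 A
Step 2: Q = I^2 * R = 11.96^2 * 0.019 = 143.04 * 0.019 = 2.718 W

2.718 W


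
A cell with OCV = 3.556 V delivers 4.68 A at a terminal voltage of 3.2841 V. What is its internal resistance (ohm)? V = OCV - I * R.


R = (OCV - V) / I = (3.556 - 3.2841) / 4.68 = 0.05810 ohm

0.05810 ohm


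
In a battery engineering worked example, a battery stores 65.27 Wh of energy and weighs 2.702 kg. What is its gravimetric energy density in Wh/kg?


ED = E / m = 65.27 / 2.702 = 24.16 Wh/kg

24.16 Wh/kg


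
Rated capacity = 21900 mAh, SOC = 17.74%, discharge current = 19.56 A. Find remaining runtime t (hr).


Convert: C_total = 21900 mAh = 21.9 Ah
Step 1: remaining = SOC/100 * C_total = 17.74/100 * 21.9 = 3.8851 Ah
Step 2: t = remaining / I = 3.8851 / 19.56 = 0.1986 hr

0.1986 hr


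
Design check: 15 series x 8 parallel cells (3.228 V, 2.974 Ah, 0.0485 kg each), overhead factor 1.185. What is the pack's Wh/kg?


Step 1: V_pack = 15 * 3.228 = 48.42 V
Step 2: C_pack = 8 * 2.974 = 23.792 Ah
Step 3: E_pack = V_pack * C_pack = 48.42 * 23.792 = 1152 Wh
Step 4: m_pack = 15 * 8 * 0.0485 * 1.185 = 6.8967 kg
Step 5: ED = E_pack / m_pack = 1152 / 6.8967 = 167.0 Wh/kg

167.0 Wh/kg


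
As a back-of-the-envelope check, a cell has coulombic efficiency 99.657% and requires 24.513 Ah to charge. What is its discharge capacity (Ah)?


Q_dis = eta/100 * Q_chg = 99.657/100 * 24.513 = 24.43 Ah

24.43 Ah


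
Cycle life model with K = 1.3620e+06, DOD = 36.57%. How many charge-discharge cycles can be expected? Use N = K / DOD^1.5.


DOD^1.5 = 221.15
N = K / DOD^1.5 = 1.3620e+06 / 221.15 = 6159

6159 cycles


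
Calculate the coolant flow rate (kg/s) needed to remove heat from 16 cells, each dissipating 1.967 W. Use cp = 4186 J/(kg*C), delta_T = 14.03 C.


Q_total = 16 * 1.967 = 31.472 W
m_dot = Q_total / (cp * dT) = 31.472 / (4186 * 14.03) = 5.359e-04 kg/s

5.359e-04 kg/s


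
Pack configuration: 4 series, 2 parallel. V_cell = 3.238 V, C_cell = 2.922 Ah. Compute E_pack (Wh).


V_pack = 4 * 3.238 = 12.952 V
C_pack = 2 * 2.922 = 5.844 Ah
E = V_pack * C_pack = 12.952 * 5.844 = 75.69 Wh

75.69 Wh


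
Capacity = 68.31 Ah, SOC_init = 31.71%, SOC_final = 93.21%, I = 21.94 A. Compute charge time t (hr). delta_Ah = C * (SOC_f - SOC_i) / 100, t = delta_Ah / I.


delta_Ah = 68.31 * (93.21 - 31.71) / 100 = 42.011 Ah
t = delta_Ah / I = 42.011 / 21.94 = 1.915 hr

1.915 hr


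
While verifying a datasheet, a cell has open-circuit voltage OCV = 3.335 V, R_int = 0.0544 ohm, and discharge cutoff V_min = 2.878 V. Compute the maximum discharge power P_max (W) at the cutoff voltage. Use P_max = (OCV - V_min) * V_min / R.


dV = OCV - V_min = 0.457 V (so I_max = dV / R)
P_max = dV * V_min / R = 0.457 * 2.878 / 0.0544 = 24.18 W

24.18 W


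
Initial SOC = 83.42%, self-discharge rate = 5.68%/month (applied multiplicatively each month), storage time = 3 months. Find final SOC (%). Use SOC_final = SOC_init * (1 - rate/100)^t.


decay = (1 - 5.68/100)^3 = 0.8391
SOC_final = 83.42 * 0.8391 = 70.00%

70.00%


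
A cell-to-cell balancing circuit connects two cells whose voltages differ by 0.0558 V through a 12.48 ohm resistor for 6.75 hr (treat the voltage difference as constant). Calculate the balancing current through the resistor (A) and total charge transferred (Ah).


I_bal = dV / R = 0.0558 / 12.48 = 0.0044712 A
Q = I_bal * t = 0.0044712 * 6.75 = 0.03018 Ah

I=0.0044712 A, Q=0.03018 Ah


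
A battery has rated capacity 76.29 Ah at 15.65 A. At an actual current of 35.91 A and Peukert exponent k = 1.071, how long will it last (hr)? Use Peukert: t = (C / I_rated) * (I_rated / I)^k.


Step 1: t_rated = C / I_rated = 76.29 / 15.65 = 4.8748 hr
Step 2: ratio = 15.65 / 35.91 = 0.43581
Step 3: ratio^k = 0.43581^1.071 = 0.41085
Step 4: t = t_rated * ratio^k = 4.8748 * 0.41085 = 2.003 hr

2.003 hr


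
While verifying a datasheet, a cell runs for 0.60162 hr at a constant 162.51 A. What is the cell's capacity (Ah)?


C = I * t = 162.51 * 0.60162 = 97.77 Ah

97.77 Ah


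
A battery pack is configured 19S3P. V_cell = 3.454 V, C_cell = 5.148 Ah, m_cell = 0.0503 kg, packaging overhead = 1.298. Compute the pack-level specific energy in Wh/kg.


Step 1: V_pack = 19 * 3.454 = 65.626 V
Step 2: C_pack = 3 * 5.148 = 15.444 Ah
Step 3: E_pack = V_pack * C_pack = 65.626 * 15.444 = 1013.5 Wh
Step 4: m_pack = 19 * 3 * 0.0503 * 1.298 = 3.7215 kg
Step 5: ED = E_pack / m_pack = 1013.5 / 3.7215 = 272.3 Wh/kg

272.3 Wh/kg


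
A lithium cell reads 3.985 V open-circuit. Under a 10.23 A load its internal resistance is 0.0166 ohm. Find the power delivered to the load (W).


Step 1: V_terminal = OCV - I*R = 3.985 - 10.23 * 0.0166 = 3.8152 V
Step 2: P_out = V_terminal * I = 3.8152 * 10.23 = 39.03 W

39.03 W


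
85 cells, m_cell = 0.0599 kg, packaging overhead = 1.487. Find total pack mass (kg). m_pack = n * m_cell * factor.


Cell mass sum = 85 * 0.0599 = 5.0915 kg
With overhead 1.487: m_pack = 5.0915 * 1.487 = 7.571 kg

7.571 kg


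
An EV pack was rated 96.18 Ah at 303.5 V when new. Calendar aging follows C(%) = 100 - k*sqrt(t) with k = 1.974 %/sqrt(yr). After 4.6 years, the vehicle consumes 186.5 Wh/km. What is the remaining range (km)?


Step 1: capacity retention = 100 - 1.974 * sqrt(4.6) = 100 - 1.974 * 2.1448 = 95.766%
Step 2: C_now = 96.18 * 95.766/100 = 92.108 Ah
Step 3: E_pack = V * C_now = 303.5 * 92.108 = 27955 Wh
Step 4: range = E_pack / consumption = 27955 / 186.5 = 149.9 km

149.9 km


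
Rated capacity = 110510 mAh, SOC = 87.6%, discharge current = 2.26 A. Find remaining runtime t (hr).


Convert: C_total = 110510 mAh = 110.51 Ah
Step 1: remaining = SOC/100 * C_total = 87.6/100 * 110.51 = 96.807 Ah
Step 2: t = remaining / I = 96.807 / 2.26 = 42.83 hr

42.83 hr


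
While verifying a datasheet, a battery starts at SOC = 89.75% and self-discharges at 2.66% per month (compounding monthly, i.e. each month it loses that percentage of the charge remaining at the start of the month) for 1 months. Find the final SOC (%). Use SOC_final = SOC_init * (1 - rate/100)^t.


Monthly retention factor = 1 - 2.66/100 = 0.9734
Over 1 months: factor^1 = 0.9734
SOC_final = 89.75 * 0.9734 = 87.36%

87.36%


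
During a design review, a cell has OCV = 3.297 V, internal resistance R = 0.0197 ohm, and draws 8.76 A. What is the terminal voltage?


V = OCV - I*R = 3.297 - 8.76 * 0.0197 = 3.124 V

3.124 V


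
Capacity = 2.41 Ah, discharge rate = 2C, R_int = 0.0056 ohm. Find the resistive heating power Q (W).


Step 1: I = C_rate * capacity = 2 * 2.41 = 4.82 A
Step 2: Q = I^2 * R = 4.82^2 * 0.0056 = 23.232 * 0.0056 = 0.1301 W

0.1301 W


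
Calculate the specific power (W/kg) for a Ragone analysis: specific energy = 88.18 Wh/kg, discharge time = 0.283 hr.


P_specific = E / t = 88.18 / 0.283 = 311.6 W/kg

311.6 W/kg


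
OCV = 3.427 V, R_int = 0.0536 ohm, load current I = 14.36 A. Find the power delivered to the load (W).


Step 1: V_terminal = OCV - I*R = 3.427 - 14.36 * 0.0536 = 2.6573 V
Step 2: P_out = V_terminal * I = 2.6573 * 14.36 = 38.16 W

38.16 W


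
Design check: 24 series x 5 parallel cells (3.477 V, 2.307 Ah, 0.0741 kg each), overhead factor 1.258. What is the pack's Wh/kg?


Step 1: V_pack = 24 * 3.477 = 83.448 V
Step 2: C_pack = 5 * 2.307 = 11.535 Ah
Step 3: E_pack = V_pack * C_pack = 83.448 * 11.535 = 962.57 Wh
Step 4: m_pack = 24 * 5 * 0.0741 * 1.258 = 11.186 kg
Step 5: ED = E_pack / m_pack = 962.57 / 11.186 = 86.05 Wh/kg

86.05 Wh/kg


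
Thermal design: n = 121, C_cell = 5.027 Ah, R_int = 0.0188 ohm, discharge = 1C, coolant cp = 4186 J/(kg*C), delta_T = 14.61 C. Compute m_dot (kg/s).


Step 1: I = 1 * 5.027 = 5.027 A
Step 2: Q_cell = I^2 * R = 5.027^2 * 0.0188 = 0.47509 W
Step 3: Q_total = 121 * 0.47509 = 57.486 W
Step 4: m_dot = Q_total / (cp * dT) = 57.486 / (4186 * 14.61) = 9.400e-04 kg/s

9.400e-04 kg/s


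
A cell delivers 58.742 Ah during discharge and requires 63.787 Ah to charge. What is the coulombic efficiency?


eta_c = Q_dis / Q_chg * 100 = 58.742 / 63.787 * 100 = 92.09%

92.09%


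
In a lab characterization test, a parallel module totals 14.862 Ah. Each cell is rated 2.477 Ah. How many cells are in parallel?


n = C_total / C_cell = 14.862 / 2.477 = 6

6


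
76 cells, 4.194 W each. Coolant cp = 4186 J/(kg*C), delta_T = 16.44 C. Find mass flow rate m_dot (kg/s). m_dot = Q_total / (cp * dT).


Q_total = 76 * 4.194 = 318.74 W
m_dot = Q_total / (cp * dT) = 318.74 / (4186 * 16.44) = 0.004632 kg/s

0.004632 kg/s


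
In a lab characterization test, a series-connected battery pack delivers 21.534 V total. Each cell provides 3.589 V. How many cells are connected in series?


Rearranging: n = V_pack / V_cell = 21.534 / 3.589 = 6 cells

6


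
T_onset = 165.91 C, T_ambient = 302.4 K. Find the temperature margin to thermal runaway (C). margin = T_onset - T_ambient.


Convert: T_ambient = 302.4 K = 29.25 C
margin = 165.91 - 29.25 = 136.66 C

136.66 C


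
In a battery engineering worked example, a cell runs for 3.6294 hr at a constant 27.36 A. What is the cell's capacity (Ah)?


C = I * t = 27.36 * 3.6294 = 99.30 Ah

99.30 Ah


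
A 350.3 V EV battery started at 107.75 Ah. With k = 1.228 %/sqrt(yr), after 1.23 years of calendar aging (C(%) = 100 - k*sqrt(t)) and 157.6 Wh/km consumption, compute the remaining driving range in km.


Step 1: capacity retention = 100 - 1.228 * sqrt(1.23) = 100 - 1.228 * 1.1091 = 98.638%
Step 2: C_now = 107.75 * 98.638/100 = 106.28 Ah
Step 3: E_pack = V * C_now = 350.3 * 106.28 = 37230 Wh
Step 4: range = E_pack / consumption = 37230 / 157.6 = 236.2 km

236.2 km


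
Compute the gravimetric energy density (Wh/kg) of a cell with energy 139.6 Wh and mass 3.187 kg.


Specific energy = 139.6 Wh / 3.187 kg = 43.80 Wh/kg

43.80 Wh/kg


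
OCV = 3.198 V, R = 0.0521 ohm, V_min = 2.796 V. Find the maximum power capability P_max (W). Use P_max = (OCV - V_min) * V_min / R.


dV = OCV - V_min = 0.402 V (so I_max = dV / R)
P_max = dV * V_min / R = 0.402 * 2.796 / 0.0521 = 21.57 W

21.57 W


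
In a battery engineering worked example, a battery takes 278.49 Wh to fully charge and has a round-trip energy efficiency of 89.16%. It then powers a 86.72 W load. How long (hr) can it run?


Step 1: E_discharge = eta/100 * E_charge = 89.16/100 * 278.49 = 248.3 Wh
Step 2: t = E_discharge / P = 248.3 / 86.72 = 2.863 hr

2.863 hr


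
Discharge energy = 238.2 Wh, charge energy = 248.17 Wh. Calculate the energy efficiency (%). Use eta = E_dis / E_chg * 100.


Round-trip efficiency = 238.2/248.17 * 100% = 95.98%

95.98%


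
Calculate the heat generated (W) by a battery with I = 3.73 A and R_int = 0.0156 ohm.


I^2 = 13.913
Q = 13.913 * 0.0156 = 0.2170 W

0.2170 W


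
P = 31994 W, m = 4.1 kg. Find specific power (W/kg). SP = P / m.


SP = P / m = 31994 / 4.1 = 7803 W/kg

7803 W/kg


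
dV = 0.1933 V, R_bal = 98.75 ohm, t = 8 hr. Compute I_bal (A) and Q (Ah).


I_bal = dV / R = 0.1933 / 98.75 = 0.0019575 A
Q = I_bal * t = 0.0019575 * 8 = 0.01566 Ah

I=0.0019575 A, Q=0.01566 Ah


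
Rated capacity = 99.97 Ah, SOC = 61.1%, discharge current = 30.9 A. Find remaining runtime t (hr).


Step 1: remaining = SOC/100 * C_total = 61.1/100 * 99.97 = 61.082 Ah
Step 2: t = remaining / I = 61.082 / 30.9 = 1.977 hr

1.977 hr


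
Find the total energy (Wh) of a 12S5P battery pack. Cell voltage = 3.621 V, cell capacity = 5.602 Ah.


E = Ns * Vcell * Np * Ccell = 12 * 3.621 * 5 * 5.602 = 1217 Wh

1217 Wh


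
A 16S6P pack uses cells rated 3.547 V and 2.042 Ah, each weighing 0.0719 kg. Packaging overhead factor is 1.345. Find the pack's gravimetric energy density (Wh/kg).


Step 1: V_pack = 16 * 3.547 = 56.752 V
Step 2: C_pack = 6 * 2.042 = 12.252 Ah
Step 3: E_pack = V_pack * C_pack = 56.752 * 12.252 = 695.33 Wh
Step 4: m_pack = 16 * 6 * 0.0719 * 1.345 = 9.2837 kg
Step 5: ED = E_pack / m_pack = 695.33 / 9.2837 = 74.90 Wh/kg

74.90 Wh/kg


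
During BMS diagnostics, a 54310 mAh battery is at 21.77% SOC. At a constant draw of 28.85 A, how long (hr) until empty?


Convert: C_total = 54310 mAh = 54.31 Ah
Step 1: remaining = SOC/100 * C_total = 21.77/100 * 54.31 = 11.823 Ah
Step 2: t = remaining / I = 11.823 / 28.85 = 0.4098 hr

0.4098 hr


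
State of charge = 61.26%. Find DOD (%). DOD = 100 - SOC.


DOD = 100 - SOC = 100 - 61.26 = 38.74%

38.74%


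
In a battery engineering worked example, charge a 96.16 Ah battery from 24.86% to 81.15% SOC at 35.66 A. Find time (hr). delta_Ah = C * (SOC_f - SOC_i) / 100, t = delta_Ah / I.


Step 1: dSOC = 81.15% - 24.86% = 56.29%
Step 2: delta_Ah = 96.16 * 56.29 / 100 = 54.128 Ah
Step 3: t = 54.128 / 35.66 = 1.518 hr

1.518 hr


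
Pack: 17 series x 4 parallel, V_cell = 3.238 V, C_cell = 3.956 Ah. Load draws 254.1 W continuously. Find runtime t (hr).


Step 1: E_pack = Ns * V_cell * Np * C_cell = 17 * 3.238 * 4 * 3.956 = 871.05 Wh
Step 2: t = E_pack / P = 871.05 / 254.1 = 3.428 hr

3.428 hr


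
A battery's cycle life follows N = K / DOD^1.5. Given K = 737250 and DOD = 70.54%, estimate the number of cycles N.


DOD^1.5 = 592.45
N = K / DOD^1.5 = 737250 / 592.45 = 1244

1244 cycles


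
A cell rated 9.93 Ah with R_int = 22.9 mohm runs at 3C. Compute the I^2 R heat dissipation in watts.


Convert: R = 22.9 mohm = 0.0229 ohm
Step 1: I = C_rate * capacity = 3 * 9.93 = 29.79 A
Step 2: Q = I^2 * R = 29.79^2 * 0.0229 = 887.44 * 0.0229 = 20.32 W

20.32 W


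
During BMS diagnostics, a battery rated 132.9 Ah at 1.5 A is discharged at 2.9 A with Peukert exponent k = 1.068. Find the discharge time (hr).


t_rated = C / I_rated = 132.9 / 1.5 = 88.6 hr
(I_rated/I)^k = (0.51724)^1.068 = 0.49456
t = t_rated * (I_rated/I)^k = 88.6 * 0.49456 = 43.82 hr

43.82 hr


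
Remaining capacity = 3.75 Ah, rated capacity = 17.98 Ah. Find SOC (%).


SOC = (remaining / total) * 100 = (3.75 / 17.98) * 100 = 20.86%

20.86%


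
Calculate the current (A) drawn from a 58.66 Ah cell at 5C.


I = C_rate * capacity = 5 * 58.66 = 293.3 A

293.3 A


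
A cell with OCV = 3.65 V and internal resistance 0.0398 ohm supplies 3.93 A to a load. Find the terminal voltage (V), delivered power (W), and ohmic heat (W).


Step 1: V_terminal = OCV - I*R = 3.65 - 3.93 * 0.0398 = 3.4936 V
Step 2: P_out = V_terminal * I = 3.4936 * 3.93 = 13.73 W
Step 3: Q = I^2 * R = 3.93^2 * 0.0398 = 0.6147 W

V=3.4936 V, P=13.73 W, Q=0.6147 W
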